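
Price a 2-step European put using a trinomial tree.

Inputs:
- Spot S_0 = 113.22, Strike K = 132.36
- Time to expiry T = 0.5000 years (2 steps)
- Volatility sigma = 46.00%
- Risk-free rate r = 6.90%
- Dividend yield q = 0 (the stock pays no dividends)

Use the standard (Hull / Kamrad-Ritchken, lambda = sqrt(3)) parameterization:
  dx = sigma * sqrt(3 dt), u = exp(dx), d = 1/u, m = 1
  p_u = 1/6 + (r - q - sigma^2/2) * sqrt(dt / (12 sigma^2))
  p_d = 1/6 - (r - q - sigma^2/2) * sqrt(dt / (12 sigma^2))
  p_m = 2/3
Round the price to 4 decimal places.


Answer: Price = V(0,0) = 24.6698

Derivation:
dt = T/N = 0.250000; dx = sigma*sqrt(3*dt) = 0.398372
u = exp(dx) = 1.489398; d = 1/u = 0.671412
p_u = 0.155120, p_m = 0.666667, p_d = 0.178214
Discount per step: exp(-r*dt) = 0.982898
Stock lattice S(k, j) with j the centered position index:
  k=0: S(0,+0) = 113.2200
  k=1: S(1,-1) = 76.0173; S(1,+0) = 113.2200; S(1,+1) = 168.6296
  k=2: S(2,-2) = 51.0390; S(2,-1) = 76.0173; S(2,+0) = 113.2200; S(2,+1) = 168.6296; S(2,+2) = 251.1565
Terminal payoffs V(N, j) = max(K - S_T, 0):
  V(2,-2) = 81.321030; V(2,-1) = 56.342685; V(2,+0) = 19.140000; V(2,+1) = 0.000000; V(2,+2) = 0.000000
Backward induction: V(k, j) = exp(-r*dt) * [p_u * V(k+1, j+1) + p_m * V(k+1, j) + p_d * V(k+1, j-1)]
  V(1,-1) = exp(-r*dt) * [p_u*19.140000 + p_m*56.342685 + p_d*81.321030] = 54.082287
  V(1,+0) = exp(-r*dt) * [p_u*0.000000 + p_m*19.140000 + p_d*56.342685] = 22.411092
  V(1,+1) = exp(-r*dt) * [p_u*0.000000 + p_m*0.000000 + p_d*19.140000] = 3.352674
  V(0,+0) = exp(-r*dt) * [p_u*3.352674 + p_m*22.411092 + p_d*54.082287] = 24.669752


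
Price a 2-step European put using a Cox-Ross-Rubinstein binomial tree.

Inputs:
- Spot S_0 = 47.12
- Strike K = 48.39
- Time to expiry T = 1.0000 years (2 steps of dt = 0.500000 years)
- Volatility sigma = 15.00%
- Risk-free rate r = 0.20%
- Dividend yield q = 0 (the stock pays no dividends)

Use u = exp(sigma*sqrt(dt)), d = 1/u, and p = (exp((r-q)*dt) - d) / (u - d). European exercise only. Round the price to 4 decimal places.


Answer: Price = V(0,0) = 3.4248

Derivation:
dt = T/N = 0.500000
u = exp(sigma*sqrt(dt)) = 1.111895; d = 1/u = 0.899365
p = (exp((r-q)*dt) - d) / (u - d) = 0.478216
Discount per step: exp(-r*dt) = 0.999000
Stock lattice S(k, i) with i counting down-moves:
  k=0: S(0,0) = 47.1200
  k=1: S(1,0) = 52.3925; S(1,1) = 42.3781
  k=2: S(2,0) = 58.2550; S(2,1) = 47.1200; S(2,2) = 38.1134
Terminal payoffs V(N, i) = max(K - S_T, 0):
  V(2,0) = 0.000000; V(2,1) = 1.270000; V(2,2) = 10.276616
Backward induction: V(k, i) = exp(-r*dt) * [p * V(k+1, i) + (1-p) * V(k+1, i+1)].
  V(1,0) = exp(-r*dt) * [p*0.000000 + (1-p)*1.270000] = 0.662003
  V(1,1) = exp(-r*dt) * [p*1.270000 + (1-p)*10.276616] = 5.963543
  V(0,0) = exp(-r*dt) * [p*0.662003 + (1-p)*5.963543] = 3.424836


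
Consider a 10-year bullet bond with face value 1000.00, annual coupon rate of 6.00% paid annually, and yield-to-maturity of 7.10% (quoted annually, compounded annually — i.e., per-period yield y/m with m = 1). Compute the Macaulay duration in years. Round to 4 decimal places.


Coupon per period c = face * coupon_rate / m = 60.000000
Periods per year m = 1; per-period yield y/m = 0.071000
Number of cashflows N = 10
Cashflows (t years, CF_t, discount factor 1/(1+y/m)^(m*t), PV):
  t = 1.0000: CF_t = 60.000000, DF = 0.933707, PV = 56.022409
  t = 2.0000: CF_t = 60.000000, DF = 0.871808, PV = 52.308505
  t = 3.0000: CF_t = 60.000000, DF = 0.814013, PV = 48.840808
  t = 4.0000: CF_t = 60.000000, DF = 0.760050, PV = 45.602995
  t = 5.0000: CF_t = 60.000000, DF = 0.709664, PV = 42.579827
  t = 6.0000: CF_t = 60.000000, DF = 0.662618, PV = 39.757075
  t = 7.0000: CF_t = 60.000000, DF = 0.618691, PV = 37.121452
  t = 8.0000: CF_t = 60.000000, DF = 0.577676, PV = 34.660553
  t = 9.0000: CF_t = 60.000000, DF = 0.539380, PV = 32.362794
  t = 10.0000: CF_t = 1060.000000, DF = 0.503623, PV = 533.840055
Price P = sum_t PV_t = 923.096474
Macaulay numerator sum_t t * PV_t:
  t * PV_t at t = 1.0000: 56.022409
  t * PV_t at t = 2.0000: 104.617010
  t * PV_t at t = 3.0000: 146.522423
  t * PV_t at t = 4.0000: 182.411980
  t * PV_t at t = 5.0000: 212.899137
  t * PV_t at t = 6.0000: 238.542450
  t * PV_t at t = 7.0000: 259.850164
  t * PV_t at t = 8.0000: 277.284422
  t * PV_t at t = 9.0000: 291.265149
  t * PV_t at t = 10.0000: 5338.400554
Macaulay duration D = (sum_t t * PV_t) / P = 7107.815698 / 923.096474 = 7.699971

Answer: Macaulay duration = 7.7000 years


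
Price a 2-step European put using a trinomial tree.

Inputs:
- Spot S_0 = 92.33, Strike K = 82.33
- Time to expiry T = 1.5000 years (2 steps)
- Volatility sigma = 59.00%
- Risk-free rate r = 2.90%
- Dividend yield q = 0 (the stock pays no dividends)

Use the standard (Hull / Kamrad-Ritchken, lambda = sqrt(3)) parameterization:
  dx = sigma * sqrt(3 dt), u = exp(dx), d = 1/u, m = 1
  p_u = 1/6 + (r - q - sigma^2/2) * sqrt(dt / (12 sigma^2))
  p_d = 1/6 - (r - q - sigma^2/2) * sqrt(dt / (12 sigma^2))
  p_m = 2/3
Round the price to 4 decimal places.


dt = T/N = 0.750000; dx = sigma*sqrt(3*dt) = 0.885000
u = exp(dx) = 2.422984; d = 1/u = 0.412714
p_u = 0.105205, p_m = 0.666667, p_d = 0.228129
Discount per step: exp(-r*dt) = 0.978485
Stock lattice S(k, j) with j the centered position index:
  k=0: S(0,+0) = 92.3300
  k=1: S(1,-1) = 38.1059; S(1,+0) = 92.3300; S(1,+1) = 223.7141
  k=2: S(2,-2) = 15.7268; S(2,-1) = 38.1059; S(2,+0) = 92.3300; S(2,+1) = 223.7141; S(2,+2) = 542.0559
Terminal payoffs V(N, j) = max(K - S_T, 0):
  V(2,-2) = 66.603155; V(2,-1) = 44.224100; V(2,+0) = 0.000000; V(2,+1) = 0.000000; V(2,+2) = 0.000000
Backward induction: V(k, j) = exp(-r*dt) * [p_u * V(k+1, j+1) + p_m * V(k+1, j) + p_d * V(k+1, j-1)]
  V(1,-1) = exp(-r*dt) * [p_u*0.000000 + p_m*44.224100 + p_d*66.603155] = 43.715584
  V(1,+0) = exp(-r*dt) * [p_u*0.000000 + p_m*0.000000 + p_d*44.224100] = 9.871717
  V(1,+1) = exp(-r*dt) * [p_u*0.000000 + p_m*0.000000 + p_d*0.000000] = 0.000000
  V(0,+0) = exp(-r*dt) * [p_u*0.000000 + p_m*9.871717 + p_d*43.715584] = 16.197756

Answer: Price = V(0,0) = 16.1978


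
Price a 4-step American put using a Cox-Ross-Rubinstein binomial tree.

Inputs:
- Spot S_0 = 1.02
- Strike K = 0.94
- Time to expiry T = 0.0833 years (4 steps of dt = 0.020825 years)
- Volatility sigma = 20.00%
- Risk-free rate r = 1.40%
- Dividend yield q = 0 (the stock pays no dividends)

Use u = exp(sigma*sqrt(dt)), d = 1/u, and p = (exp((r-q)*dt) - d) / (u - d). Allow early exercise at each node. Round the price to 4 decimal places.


dt = T/N = 0.020825
u = exp(sigma*sqrt(dt)) = 1.029282; d = 1/u = 0.971551
p = (exp((r-q)*dt) - d) / (u - d) = 0.497836
Discount per step: exp(-r*dt) = 0.999708
Stock lattice S(k, i) with i counting down-moves:
  k=0: S(0,0) = 1.0200
  k=1: S(1,0) = 1.0499; S(1,1) = 0.9910
  k=2: S(2,0) = 1.0806; S(2,1) = 1.0200; S(2,2) = 0.9628
  k=3: S(3,0) = 1.1123; S(3,1) = 1.0499; S(3,2) = 0.9910; S(3,3) = 0.9354
  k=4: S(4,0) = 1.1448; S(4,1) = 1.0806; S(4,2) = 1.0200; S(4,3) = 0.9628; S(4,4) = 0.9088
Terminal payoffs V(N, i) = max(K - S_T, 0):
  V(4,0) = 0.000000; V(4,1) = 0.000000; V(4,2) = 0.000000; V(4,3) = 0.000000; V(4,4) = 0.031213
Backward induction: V(k, i) = exp(-r*dt) * [p * V(k+1, i) + (1-p) * V(k+1, i+1)]; then take max(V_cont, immediate exercise) for American.
  V(3,0) = exp(-r*dt) * [p*0.000000 + (1-p)*0.000000] = 0.000000; exercise = 0.000000; V(3,0) = max -> 0.000000
  V(3,1) = exp(-r*dt) * [p*0.000000 + (1-p)*0.000000] = 0.000000; exercise = 0.000000; V(3,1) = max -> 0.000000
  V(3,2) = exp(-r*dt) * [p*0.000000 + (1-p)*0.000000] = 0.000000; exercise = 0.000000; V(3,2) = max -> 0.000000
  V(3,3) = exp(-r*dt) * [p*0.000000 + (1-p)*0.031213] = 0.015669; exercise = 0.004601; V(3,3) = max -> 0.015669
  V(2,0) = exp(-r*dt) * [p*0.000000 + (1-p)*0.000000] = 0.000000; exercise = 0.000000; V(2,0) = max -> 0.000000
  V(2,1) = exp(-r*dt) * [p*0.000000 + (1-p)*0.000000] = 0.000000; exercise = 0.000000; V(2,1) = max -> 0.000000
  V(2,2) = exp(-r*dt) * [p*0.000000 + (1-p)*0.015669] = 0.007866; exercise = 0.000000; V(2,2) = max -> 0.007866
  V(1,0) = exp(-r*dt) * [p*0.000000 + (1-p)*0.000000] = 0.000000; exercise = 0.000000; V(1,0) = max -> 0.000000
  V(1,1) = exp(-r*dt) * [p*0.000000 + (1-p)*0.007866] = 0.003949; exercise = 0.000000; V(1,1) = max -> 0.003949
  V(0,0) = exp(-r*dt) * [p*0.000000 + (1-p)*0.003949] = 0.001982; exercise = 0.000000; V(0,0) = max -> 0.001982

Answer: Price = V(0,0) = 0.0020


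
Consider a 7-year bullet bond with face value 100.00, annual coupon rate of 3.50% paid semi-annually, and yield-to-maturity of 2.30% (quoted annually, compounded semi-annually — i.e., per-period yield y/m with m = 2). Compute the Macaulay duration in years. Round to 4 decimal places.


Coupon per period c = face * coupon_rate / m = 1.750000
Periods per year m = 2; per-period yield y/m = 0.011500
Number of cashflows N = 14
Cashflows (t years, CF_t, discount factor 1/(1+y/m)^(m*t), PV):
  t = 0.5000: CF_t = 1.750000, DF = 0.988631, PV = 1.730104
  t = 1.0000: CF_t = 1.750000, DF = 0.977391, PV = 1.710434
  t = 1.5000: CF_t = 1.750000, DF = 0.966279, PV = 1.690987
  t = 2.0000: CF_t = 1.750000, DF = 0.955293, PV = 1.671762
  t = 2.5000: CF_t = 1.750000, DF = 0.944432, PV = 1.652756
  t = 3.0000: CF_t = 1.750000, DF = 0.933694, PV = 1.633965
  t = 3.5000: CF_t = 1.750000, DF = 0.923079, PV = 1.615388
  t = 4.0000: CF_t = 1.750000, DF = 0.912584, PV = 1.597022
  t = 4.5000: CF_t = 1.750000, DF = 0.902209, PV = 1.578865
  t = 5.0000: CF_t = 1.750000, DF = 0.891951, PV = 1.560915
  t = 5.5000: CF_t = 1.750000, DF = 0.881810, PV = 1.543168
  t = 6.0000: CF_t = 1.750000, DF = 0.871785, PV = 1.525624
  t = 6.5000: CF_t = 1.750000, DF = 0.861873, PV = 1.508278
  t = 7.0000: CF_t = 101.750000, DF = 0.852075, PV = 86.698583
Price P = sum_t PV_t = 107.717851
Macaulay numerator sum_t t * PV_t:
  t * PV_t at t = 0.5000: 0.865052
  t * PV_t at t = 1.0000: 1.710434
  t * PV_t at t = 1.5000: 2.536481
  t * PV_t at t = 2.0000: 3.343524
  t * PV_t at t = 2.5000: 4.131889
  t * PV_t at t = 3.0000: 4.901895
  t * PV_t at t = 3.5000: 5.653858
  t * PV_t at t = 4.0000: 6.388089
  t * PV_t at t = 4.5000: 7.104894
  t * PV_t at t = 5.0000: 7.804574
  t * PV_t at t = 5.5000: 8.487426
  t * PV_t at t = 6.0000: 9.153742
  t * PV_t at t = 6.5000: 9.803810
  t * PV_t at t = 7.0000: 606.890080
Macaulay duration D = (sum_t t * PV_t) / P = 678.775745 / 107.717851 = 6.301423

Answer: Macaulay duration = 6.3014 years


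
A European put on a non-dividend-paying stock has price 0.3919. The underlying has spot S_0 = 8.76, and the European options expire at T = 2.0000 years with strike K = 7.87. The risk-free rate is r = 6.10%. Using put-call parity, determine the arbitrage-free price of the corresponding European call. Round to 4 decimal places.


Answer: Call price = 2.1858

Derivation:
Put-call parity: C - P = S_0 * exp(-qT) - K * exp(-rT).
S_0 * exp(-qT) = 8.7600 * 1.00000000 = 8.76000000
K * exp(-rT) = 7.8700 * 0.88514837 = 6.96611766
C = P + S*exp(-qT) - K*exp(-rT)
C = 0.3919 + 8.76000000 - 6.96611766 = 2.1858


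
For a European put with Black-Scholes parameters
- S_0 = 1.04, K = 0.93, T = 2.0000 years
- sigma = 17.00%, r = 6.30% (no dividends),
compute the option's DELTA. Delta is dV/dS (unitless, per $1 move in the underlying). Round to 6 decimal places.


d1 = 1.1092900098; d2 = 0.8688737042
phi(d1) = 0.2156279746; exp(-qT) = 1.0000000000; exp(-rT) = 0.8816148468
N(-d1) = 0.1336525467
Delta = -exp(-qT) * N(-d1) = -1.0000000000 * 0.1336525467 = -0.133653

Answer: Delta = -0.133653


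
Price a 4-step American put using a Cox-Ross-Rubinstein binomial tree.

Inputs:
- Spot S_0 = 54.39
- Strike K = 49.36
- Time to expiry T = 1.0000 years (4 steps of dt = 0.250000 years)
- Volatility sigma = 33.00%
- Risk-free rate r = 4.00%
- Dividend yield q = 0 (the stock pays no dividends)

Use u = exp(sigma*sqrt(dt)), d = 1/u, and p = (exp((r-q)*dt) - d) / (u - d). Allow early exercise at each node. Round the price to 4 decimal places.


dt = T/N = 0.250000
u = exp(sigma*sqrt(dt)) = 1.179393; d = 1/u = 0.847894
p = (exp((r-q)*dt) - d) / (u - d) = 0.489161
Discount per step: exp(-r*dt) = 0.990050
Stock lattice S(k, i) with i counting down-moves:
  k=0: S(0,0) = 54.3900
  k=1: S(1,0) = 64.1472; S(1,1) = 46.1169
  k=2: S(2,0) = 75.6548; S(2,1) = 54.3900; S(2,2) = 39.1023
  k=3: S(3,0) = 89.2267; S(3,1) = 64.1472; S(3,2) = 46.1169; S(3,3) = 33.1546
  k=4: S(4,0) = 105.2334; S(4,1) = 75.6548; S(4,2) = 54.3900; S(4,3) = 39.1023; S(4,4) = 28.1115
Terminal payoffs V(N, i) = max(K - S_T, 0):
  V(4,0) = 0.000000; V(4,1) = 0.000000; V(4,2) = 0.000000; V(4,3) = 10.257738; V(4,4) = 21.248456
Backward induction: V(k, i) = exp(-r*dt) * [p * V(k+1, i) + (1-p) * V(k+1, i+1)]; then take max(V_cont, immediate exercise) for American.
  V(3,0) = exp(-r*dt) * [p*0.000000 + (1-p)*0.000000] = 0.000000; exercise = 0.000000; V(3,0) = max -> 0.000000
  V(3,1) = exp(-r*dt) * [p*0.000000 + (1-p)*0.000000] = 0.000000; exercise = 0.000000; V(3,1) = max -> 0.000000
  V(3,2) = exp(-r*dt) * [p*0.000000 + (1-p)*10.257738] = 5.187917; exercise = 3.243061; V(3,2) = max -> 5.187917
  V(3,3) = exp(-r*dt) * [p*10.257738 + (1-p)*21.248456] = 15.714298; exercise = 16.205438; V(3,3) = max -> 16.205438
  V(2,0) = exp(-r*dt) * [p*0.000000 + (1-p)*0.000000] = 0.000000; exercise = 0.000000; V(2,0) = max -> 0.000000
  V(2,1) = exp(-r*dt) * [p*0.000000 + (1-p)*5.187917] = 2.623822; exercise = 0.000000; V(2,1) = max -> 2.623822
  V(2,2) = exp(-r*dt) * [p*5.187917 + (1-p)*16.205438] = 10.708479; exercise = 10.257738; V(2,2) = max -> 10.708479
  V(1,0) = exp(-r*dt) * [p*0.000000 + (1-p)*2.623822] = 1.327015; exercise = 0.000000; V(1,0) = max -> 1.327015
  V(1,1) = exp(-r*dt) * [p*2.623822 + (1-p)*10.708479] = 6.686582; exercise = 3.243061; V(1,1) = max -> 6.686582
  V(0,0) = exp(-r*dt) * [p*1.327015 + (1-p)*6.686582] = 4.024446; exercise = 0.000000; V(0,0) = max -> 4.024446

Answer: Price = V(0,0) = 4.0244


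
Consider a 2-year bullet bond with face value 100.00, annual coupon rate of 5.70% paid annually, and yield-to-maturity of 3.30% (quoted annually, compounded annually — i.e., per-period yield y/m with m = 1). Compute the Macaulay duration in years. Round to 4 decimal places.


Answer: Macaulay duration = 1.9472 years

Derivation:
Coupon per period c = face * coupon_rate / m = 5.700000
Periods per year m = 1; per-period yield y/m = 0.033000
Number of cashflows N = 2
Cashflows (t years, CF_t, discount factor 1/(1+y/m)^(m*t), PV):
  t = 1.0000: CF_t = 5.700000, DF = 0.968054, PV = 5.517909
  t = 2.0000: CF_t = 105.700000, DF = 0.937129, PV = 99.054531
Price P = sum_t PV_t = 104.572440
Macaulay numerator sum_t t * PV_t:
  t * PV_t at t = 1.0000: 5.517909
  t * PV_t at t = 2.0000: 198.109061
Macaulay duration D = (sum_t t * PV_t) / P = 203.626970 / 104.572440 = 1.947234


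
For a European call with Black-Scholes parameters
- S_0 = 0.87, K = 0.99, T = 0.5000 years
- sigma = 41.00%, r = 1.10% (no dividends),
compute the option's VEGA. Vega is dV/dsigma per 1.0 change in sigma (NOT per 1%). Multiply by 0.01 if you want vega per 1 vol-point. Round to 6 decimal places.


d1 = -0.2817621549; d2 = -0.5716759352
phi(d1) = 0.3834164709; exp(-qT) = 1.0000000000; exp(-rT) = 0.9945150973
Vega = S * exp(-qT) * phi(d1) * sqrt(T) = 0.8700 * 1.0000000000 * 0.3834164709 * 0.7071067812 = 0.235871

Answer: Vega = 0.235871


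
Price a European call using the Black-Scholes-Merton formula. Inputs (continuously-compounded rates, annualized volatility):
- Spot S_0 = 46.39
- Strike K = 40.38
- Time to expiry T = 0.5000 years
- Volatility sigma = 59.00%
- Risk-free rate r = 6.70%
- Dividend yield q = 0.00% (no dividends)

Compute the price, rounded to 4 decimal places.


d1 = (ln(S/K) + (r - q + 0.5*sigma^2) * T) / (sigma * sqrt(T)) = 0.62147329
d2 = d1 - sigma * sqrt(T) = 0.20428029
exp(-rT) = 0.96705491; exp(-qT) = 1.00000000
C = S_0 * exp(-qT) * N(d1) - K * exp(-rT) * N(d2)
N(d1) = 0.73285587; N(d2) = 0.58093276
C = 46.3900 * 1.00000000 * 0.73285587 - 40.3800 * 0.96705491 * 0.58093276 = 11.3119

Answer: Price = 11.3119


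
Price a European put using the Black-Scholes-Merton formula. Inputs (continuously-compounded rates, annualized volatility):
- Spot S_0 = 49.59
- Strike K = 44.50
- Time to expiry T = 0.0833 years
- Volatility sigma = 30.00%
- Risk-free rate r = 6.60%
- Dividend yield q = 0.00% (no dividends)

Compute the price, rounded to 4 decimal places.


Answer: Price = 0.1790

Derivation:
d1 = (ln(S/K) + (r - q + 0.5*sigma^2) * T) / (sigma * sqrt(T)) = 1.35757943
d2 = d1 - sigma * sqrt(T) = 1.27099421
exp(-rT) = 0.99451729; exp(-qT) = 1.00000000
P = K * exp(-rT) * N(-d2) - S_0 * exp(-qT) * N(-d1)
N(-d1) = 0.08729859; N(-d2) = 0.10186535
P = 44.5000 * 0.99451729 * 0.10186535 - 49.5900 * 1.00000000 * 0.08729859 = 0.1790


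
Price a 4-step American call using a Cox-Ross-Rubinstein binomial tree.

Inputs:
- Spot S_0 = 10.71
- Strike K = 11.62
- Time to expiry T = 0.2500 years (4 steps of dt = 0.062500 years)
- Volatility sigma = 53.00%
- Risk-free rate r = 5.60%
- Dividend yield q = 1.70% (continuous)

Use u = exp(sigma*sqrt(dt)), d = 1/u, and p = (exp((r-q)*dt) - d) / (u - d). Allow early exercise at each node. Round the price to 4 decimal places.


Answer: Price = V(0,0) = 0.8550

Derivation:
dt = T/N = 0.062500
u = exp(sigma*sqrt(dt)) = 1.141679; d = 1/u = 0.875903
p = (exp((r-q)*dt) - d) / (u - d) = 0.476106
Discount per step: exp(-r*dt) = 0.996506
Stock lattice S(k, i) with i counting down-moves:
  k=0: S(0,0) = 10.7100
  k=1: S(1,0) = 12.2274; S(1,1) = 9.3809
  k=2: S(2,0) = 13.9597; S(2,1) = 10.7100; S(2,2) = 8.2168
  k=3: S(3,0) = 15.9375; S(3,1) = 12.2274; S(3,2) = 9.3809; S(3,3) = 7.1971
  k=4: S(4,0) = 18.1956; S(4,1) = 13.9597; S(4,2) = 10.7100; S(4,3) = 8.2168; S(4,4) = 6.3040
Terminal payoffs V(N, i) = max(S_T - K, 0):
  V(4,0) = 6.575565; V(4,1) = 2.339746; V(4,2) = 0.000000; V(4,3) = 0.000000; V(4,4) = 0.000000
Backward induction: V(k, i) = exp(-r*dt) * [p * V(k+1, i) + (1-p) * V(k+1, i+1)]; then take max(V_cont, immediate exercise) for American.
  V(3,0) = exp(-r*dt) * [p*6.575565 + (1-p)*2.339746] = 4.341223; exercise = 4.317549; V(3,0) = max -> 4.341223
  V(3,1) = exp(-r*dt) * [p*2.339746 + (1-p)*0.000000] = 1.110074; exercise = 0.607382; V(3,1) = max -> 1.110074
  V(3,2) = exp(-r*dt) * [p*0.000000 + (1-p)*0.000000] = 0.000000; exercise = 0.000000; V(3,2) = max -> 0.000000
  V(3,3) = exp(-r*dt) * [p*0.000000 + (1-p)*0.000000] = 0.000000; exercise = 0.000000; V(3,3) = max -> 0.000000
  V(2,0) = exp(-r*dt) * [p*4.341223 + (1-p)*1.110074] = 2.639190; exercise = 2.339746; V(2,0) = max -> 2.639190
  V(2,1) = exp(-r*dt) * [p*1.110074 + (1-p)*0.000000] = 0.526666; exercise = 0.000000; V(2,1) = max -> 0.526666
  V(2,2) = exp(-r*dt) * [p*0.000000 + (1-p)*0.000000] = 0.000000; exercise = 0.000000; V(2,2) = max -> 0.000000
  V(1,0) = exp(-r*dt) * [p*2.639190 + (1-p)*0.526666] = 1.527097; exercise = 0.607382; V(1,0) = max -> 1.527097
  V(1,1) = exp(-r*dt) * [p*0.526666 + (1-p)*0.000000] = 0.249873; exercise = 0.000000; V(1,1) = max -> 0.249873
  V(0,0) = exp(-r*dt) * [p*1.527097 + (1-p)*0.249873] = 0.854969; exercise = 0.000000; V(0,0) = max -> 0.854969


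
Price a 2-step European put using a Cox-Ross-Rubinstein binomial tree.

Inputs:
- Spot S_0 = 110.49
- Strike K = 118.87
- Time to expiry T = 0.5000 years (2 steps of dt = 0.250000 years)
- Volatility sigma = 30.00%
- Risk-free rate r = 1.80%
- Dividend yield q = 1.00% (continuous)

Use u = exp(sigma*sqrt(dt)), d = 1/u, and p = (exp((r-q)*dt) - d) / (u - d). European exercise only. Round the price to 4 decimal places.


dt = T/N = 0.250000
u = exp(sigma*sqrt(dt)) = 1.161834; d = 1/u = 0.860708
p = (exp((r-q)*dt) - d) / (u - d) = 0.469219
Discount per step: exp(-r*dt) = 0.995510
Stock lattice S(k, i) with i counting down-moves:
  k=0: S(0,0) = 110.4900
  k=1: S(1,0) = 128.3711; S(1,1) = 95.0996
  k=2: S(2,0) = 149.1459; S(2,1) = 110.4900; S(2,2) = 81.8530
Terminal payoffs V(N, i) = max(K - S_T, 0):
  V(2,0) = 0.000000; V(2,1) = 8.380000; V(2,2) = 37.016995
Backward induction: V(k, i) = exp(-r*dt) * [p * V(k+1, i) + (1-p) * V(k+1, i+1)].
  V(1,0) = exp(-r*dt) * [p*0.000000 + (1-p)*8.380000] = 4.427978
  V(1,1) = exp(-r*dt) * [p*8.380000 + (1-p)*37.016995] = 23.474115
  V(0,0) = exp(-r*dt) * [p*4.427978 + (1-p)*23.474115] = 14.472043

Answer: Price = V(0,0) = 14.4720


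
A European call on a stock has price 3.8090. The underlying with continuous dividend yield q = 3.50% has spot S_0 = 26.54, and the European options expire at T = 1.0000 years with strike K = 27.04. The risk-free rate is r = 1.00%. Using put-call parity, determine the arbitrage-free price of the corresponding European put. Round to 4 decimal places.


Answer: Put price = 4.9528

Derivation:
Put-call parity: C - P = S_0 * exp(-qT) - K * exp(-rT).
S_0 * exp(-qT) = 26.5400 * 0.96560542 = 25.62716775
K * exp(-rT) = 27.0400 * 0.99004983 = 26.77094750
P = C - S*exp(-qT) + K*exp(-rT)
P = 3.8090 - 25.62716775 + 26.77094750 = 4.9528


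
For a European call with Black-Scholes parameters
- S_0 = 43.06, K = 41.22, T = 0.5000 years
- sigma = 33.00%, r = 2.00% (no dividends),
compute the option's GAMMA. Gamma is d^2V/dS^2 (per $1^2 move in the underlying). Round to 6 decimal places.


d1 = 0.3466790976; d2 = 0.1133338598
phi(d1) = 0.3756746767; exp(-qT) = 1.0000000000; exp(-rT) = 0.9900498337
Gamma = exp(-qT) * phi(d1) / (S * sigma * sqrt(T)) = 1.0000000000 * 0.3756746767 / (43.0600 * 0.3300 * 0.7071067812) = 0.037389

Answer: Gamma = 0.037389


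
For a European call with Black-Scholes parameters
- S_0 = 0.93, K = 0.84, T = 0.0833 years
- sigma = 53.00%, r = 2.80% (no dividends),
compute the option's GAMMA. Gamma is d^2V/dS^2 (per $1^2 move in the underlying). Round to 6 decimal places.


d1 = 0.7571202529; d2 = 0.6041530342
phi(d1) = 0.2995259946; exp(-qT) = 1.0000000000; exp(-rT) = 0.9976703179
Gamma = exp(-qT) * phi(d1) / (S * sigma * sqrt(T)) = 1.0000000000 * 0.2995259946 / (0.9300 * 0.5300 * 0.2886173938) = 2.105490

Answer: Gamma = 2.105490


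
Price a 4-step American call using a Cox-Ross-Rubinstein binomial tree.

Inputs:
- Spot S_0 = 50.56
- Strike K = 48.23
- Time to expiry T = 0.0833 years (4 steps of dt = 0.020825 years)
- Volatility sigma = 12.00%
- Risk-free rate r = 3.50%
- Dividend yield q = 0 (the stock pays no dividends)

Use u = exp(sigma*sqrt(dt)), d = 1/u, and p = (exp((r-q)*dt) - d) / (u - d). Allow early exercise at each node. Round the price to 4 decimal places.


dt = T/N = 0.020825
u = exp(sigma*sqrt(dt)) = 1.017468; d = 1/u = 0.982832
p = (exp((r-q)*dt) - d) / (u - d) = 0.516722
Discount per step: exp(-r*dt) = 0.999271
Stock lattice S(k, i) with i counting down-moves:
  k=0: S(0,0) = 50.5600
  k=1: S(1,0) = 51.4432; S(1,1) = 49.6920
  k=2: S(2,0) = 52.3418; S(2,1) = 50.5600; S(2,2) = 48.8389
  k=3: S(3,0) = 53.2561; S(3,1) = 51.4432; S(3,2) = 49.6920; S(3,3) = 48.0004
  k=4: S(4,0) = 54.1863; S(4,1) = 52.3418; S(4,2) = 50.5600; S(4,3) = 48.8389; S(4,4) = 47.1763
Terminal payoffs V(N, i) = max(S_T - K, 0):
  V(4,0) = 5.956344; V(4,1) = 4.111776; V(4,2) = 2.330000; V(4,3) = 0.608877; V(4,4) = 0.000000
Backward induction: V(k, i) = exp(-r*dt) * [p * V(k+1, i) + (1-p) * V(k+1, i+1)]; then take max(V_cont, immediate exercise) for American.
  V(3,0) = exp(-r*dt) * [p*5.956344 + (1-p)*4.111776] = 5.061216; exercise = 5.026075; V(3,0) = max -> 5.061216
  V(3,1) = exp(-r*dt) * [p*4.111776 + (1-p)*2.330000] = 3.248315; exercise = 3.213175; V(3,1) = max -> 3.248315
  V(3,2) = exp(-r*dt) * [p*2.330000 + (1-p)*0.608877] = 1.497129; exercise = 1.461988; V(3,2) = max -> 1.497129
  V(3,3) = exp(-r*dt) * [p*0.608877 + (1-p)*0.000000] = 0.314391; exercise = 0.000000; V(3,3) = max -> 0.314391
  V(2,0) = exp(-r*dt) * [p*5.061216 + (1-p)*3.248315] = 4.182033; exercise = 4.111776; V(2,0) = max -> 4.182033
  V(2,1) = exp(-r*dt) * [p*3.248315 + (1-p)*1.497129] = 2.400256; exercise = 2.330000; V(2,1) = max -> 2.400256
  V(2,2) = exp(-r*dt) * [p*1.497129 + (1-p)*0.314391] = 0.924864; exercise = 0.608877; V(2,2) = max -> 0.924864
  V(1,0) = exp(-r*dt) * [p*4.182033 + (1-p)*2.400256] = 3.318520; exercise = 3.213175; V(1,0) = max -> 3.318520
  V(1,1) = exp(-r*dt) * [p*2.400256 + (1-p)*0.924864] = 1.686003; exercise = 1.461988; V(1,1) = max -> 1.686003
  V(0,0) = exp(-r*dt) * [p*3.318520 + (1-p)*1.686003] = 2.527718; exercise = 2.330000; V(0,0) = max -> 2.527718

Answer: Price = V(0,0) = 2.5277


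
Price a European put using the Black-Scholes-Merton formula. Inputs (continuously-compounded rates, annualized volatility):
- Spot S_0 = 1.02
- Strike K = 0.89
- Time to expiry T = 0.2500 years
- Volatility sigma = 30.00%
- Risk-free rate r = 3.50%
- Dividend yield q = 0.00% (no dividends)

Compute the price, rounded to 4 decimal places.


d1 = (ln(S/K) + (r - q + 0.5*sigma^2) * T) / (sigma * sqrt(T)) = 1.04224296
d2 = d1 - sigma * sqrt(T) = 0.89224296
exp(-rT) = 0.99128817; exp(-qT) = 1.00000000
P = K * exp(-rT) * N(-d2) - S_0 * exp(-qT) * N(-d1)
N(-d1) = 0.14864953; N(-d2) = 0.18613136
P = 0.8900 * 0.99128817 * 0.18613136 - 1.0200 * 1.00000000 * 0.14864953 = 0.0126

Answer: Price = 0.0126


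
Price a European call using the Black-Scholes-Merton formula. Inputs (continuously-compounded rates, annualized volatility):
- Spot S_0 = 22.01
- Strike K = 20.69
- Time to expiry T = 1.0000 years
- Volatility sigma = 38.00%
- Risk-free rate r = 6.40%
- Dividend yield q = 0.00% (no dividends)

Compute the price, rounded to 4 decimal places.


Answer: Price = 4.5892

Derivation:
d1 = (ln(S/K) + (r - q + 0.5*sigma^2) * T) / (sigma * sqrt(T)) = 0.52117475
d2 = d1 - sigma * sqrt(T) = 0.14117475
exp(-rT) = 0.93800500; exp(-qT) = 1.00000000
C = S_0 * exp(-qT) * N(d1) - K * exp(-rT) * N(d2)
N(d1) = 0.69887748; N(d2) = 0.55613405
C = 22.0100 * 1.00000000 * 0.69887748 - 20.6900 * 0.93800500 * 0.55613405 = 4.5892


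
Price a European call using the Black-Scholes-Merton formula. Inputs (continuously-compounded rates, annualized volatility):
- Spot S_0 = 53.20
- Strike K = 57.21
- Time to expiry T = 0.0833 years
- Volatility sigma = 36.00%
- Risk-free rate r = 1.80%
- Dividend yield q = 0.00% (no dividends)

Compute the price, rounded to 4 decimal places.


Answer: Price = 0.8388

Derivation:
d1 = (ln(S/K) + (r - q + 0.5*sigma^2) * T) / (sigma * sqrt(T)) = -0.63302830
d2 = d1 - sigma * sqrt(T) = -0.73693056
exp(-rT) = 0.99850172; exp(-qT) = 1.00000000
C = S_0 * exp(-qT) * N(d1) - K * exp(-rT) * N(d2)
N(d1) = 0.26335758; N(d2) = 0.23058229
C = 53.2000 * 1.00000000 * 0.26335758 - 57.2100 * 0.99850172 * 0.23058229 = 0.8388


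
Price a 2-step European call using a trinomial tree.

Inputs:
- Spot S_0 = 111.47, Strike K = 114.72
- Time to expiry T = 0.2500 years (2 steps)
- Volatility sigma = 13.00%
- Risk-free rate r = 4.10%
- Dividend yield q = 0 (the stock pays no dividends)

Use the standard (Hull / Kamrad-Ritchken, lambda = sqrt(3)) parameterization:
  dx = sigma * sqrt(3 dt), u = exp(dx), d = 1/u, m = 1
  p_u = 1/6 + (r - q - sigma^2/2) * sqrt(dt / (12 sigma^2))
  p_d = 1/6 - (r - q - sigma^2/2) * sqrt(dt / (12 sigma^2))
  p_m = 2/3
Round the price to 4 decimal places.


Answer: Price = V(0,0) = 2.1035

Derivation:
dt = T/N = 0.125000; dx = sigma*sqrt(3*dt) = 0.079608
u = exp(dx) = 1.082863; d = 1/u = 0.923478
p_u = 0.192221, p_m = 0.666667, p_d = 0.141112
Discount per step: exp(-r*dt) = 0.994888
Stock lattice S(k, j) with j the centered position index:
  k=0: S(0,+0) = 111.4700
  k=1: S(1,-1) = 102.9401; S(1,+0) = 111.4700; S(1,+1) = 120.7067
  k=2: S(2,-2) = 95.0629; S(2,-1) = 102.9401; S(2,+0) = 111.4700; S(2,+1) = 120.7067; S(2,+2) = 130.7088
Terminal payoffs V(N, j) = max(S_T - K, 0):
  V(2,-2) = 0.000000; V(2,-1) = 0.000000; V(2,+0) = 0.000000; V(2,+1) = 5.986733; V(2,+2) = 15.988850
Backward induction: V(k, j) = exp(-r*dt) * [p_u * V(k+1, j+1) + p_m * V(k+1, j) + p_d * V(k+1, j-1)]
  V(1,-1) = exp(-r*dt) * [p_u*0.000000 + p_m*0.000000 + p_d*0.000000] = 0.000000
  V(1,+0) = exp(-r*dt) * [p_u*5.986733 + p_m*0.000000 + p_d*0.000000] = 1.144896
  V(1,+1) = exp(-r*dt) * [p_u*15.988850 + p_m*5.986733 + p_d*0.000000] = 7.028442
  V(0,+0) = exp(-r*dt) * [p_u*7.028442 + p_m*1.144896 + p_d*0.000000] = 2.103473


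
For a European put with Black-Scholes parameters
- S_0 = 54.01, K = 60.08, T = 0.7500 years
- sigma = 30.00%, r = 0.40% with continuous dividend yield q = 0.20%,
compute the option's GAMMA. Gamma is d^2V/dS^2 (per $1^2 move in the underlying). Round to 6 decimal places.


d1 = -0.2742713726; d2 = -0.5340789937
phi(d1) = 0.3842157919; exp(-qT) = 0.9985011244; exp(-rT) = 0.9970044955
Gamma = exp(-qT) * phi(d1) / (S * sigma * sqrt(T)) = 0.9985011244 * 0.3842157919 / (54.0100 * 0.3000 * 0.8660254038) = 0.027340

Answer: Gamma = 0.027340


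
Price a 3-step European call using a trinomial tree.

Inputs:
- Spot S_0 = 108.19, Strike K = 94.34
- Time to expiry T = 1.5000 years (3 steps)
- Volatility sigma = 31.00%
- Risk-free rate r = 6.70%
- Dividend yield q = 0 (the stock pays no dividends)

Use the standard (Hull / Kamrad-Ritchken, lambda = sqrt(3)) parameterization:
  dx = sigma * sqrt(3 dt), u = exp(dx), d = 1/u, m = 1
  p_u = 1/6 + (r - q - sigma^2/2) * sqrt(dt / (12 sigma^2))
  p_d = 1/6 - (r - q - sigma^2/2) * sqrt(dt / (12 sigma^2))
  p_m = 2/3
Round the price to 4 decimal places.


Answer: Price = V(0,0) = 28.9473

Derivation:
dt = T/N = 0.500000; dx = sigma*sqrt(3*dt) = 0.379671
u = exp(dx) = 1.461803; d = 1/u = 0.684086
p_u = 0.179145, p_m = 0.666667, p_d = 0.154189
Discount per step: exp(-r*dt) = 0.967055
Stock lattice S(k, j) with j the centered position index:
  k=0: S(0,+0) = 108.1900
  k=1: S(1,-1) = 74.0113; S(1,+0) = 108.1900; S(1,+1) = 158.1525
  k=2: S(2,-2) = 50.6301; S(2,-1) = 74.0113; S(2,+0) = 108.1900; S(2,+1) = 158.1525; S(2,+2) = 231.1879
  k=3: S(3,-3) = 34.6354; S(3,-2) = 50.6301; S(3,-1) = 74.0113; S(3,+0) = 108.1900; S(3,+1) = 158.1525; S(3,+2) = 231.1879; S(3,+3) = 337.9513
Terminal payoffs V(N, j) = max(S_T - K, 0):
  V(3,-3) = 0.000000; V(3,-2) = 0.000000; V(3,-1) = 0.000000; V(3,+0) = 13.850000; V(3,+1) = 63.812515; V(3,+2) = 136.847891; V(3,+3) = 243.611256
Backward induction: V(k, j) = exp(-r*dt) * [p_u * V(k+1, j+1) + p_m * V(k+1, j) + p_d * V(k+1, j-1)]
  V(2,-2) = exp(-r*dt) * [p_u*0.000000 + p_m*0.000000 + p_d*0.000000] = 0.000000
  V(2,-1) = exp(-r*dt) * [p_u*13.850000 + p_m*0.000000 + p_d*0.000000] = 2.399411
  V(2,+0) = exp(-r*dt) * [p_u*63.812515 + p_m*13.850000 + p_d*0.000000] = 19.984189
  V(2,+1) = exp(-r*dt) * [p_u*136.847891 + p_m*63.812515 + p_d*13.850000] = 66.913187
  V(2,+2) = exp(-r*dt) * [p_u*243.611256 + p_m*136.847891 + p_d*63.812515] = 139.945161
  V(1,-1) = exp(-r*dt) * [p_u*19.984189 + p_m*2.399411 + p_d*0.000000] = 5.009022
  V(1,+0) = exp(-r*dt) * [p_u*66.913187 + p_m*19.984189 + p_d*2.399411] = 24.833863
  V(1,+1) = exp(-r*dt) * [p_u*139.945161 + p_m*66.913187 + p_d*19.984189] = 70.363443
  V(0,+0) = exp(-r*dt) * [p_u*70.363443 + p_m*24.833863 + p_d*5.009022] = 28.947312


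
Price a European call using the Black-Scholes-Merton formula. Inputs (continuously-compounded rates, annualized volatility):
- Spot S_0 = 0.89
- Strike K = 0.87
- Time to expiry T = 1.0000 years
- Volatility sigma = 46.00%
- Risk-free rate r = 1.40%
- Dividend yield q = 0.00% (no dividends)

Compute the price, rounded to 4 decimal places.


d1 = (ln(S/K) + (r - q + 0.5*sigma^2) * T) / (sigma * sqrt(T)) = 0.30984402
d2 = d1 - sigma * sqrt(T) = -0.15015598
exp(-rT) = 0.98609754; exp(-qT) = 1.00000000
C = S_0 * exp(-qT) * N(d1) - K * exp(-rT) * N(d2)
N(d1) = 0.62166021; N(d2) = 0.44032078
C = 0.8900 * 1.00000000 * 0.62166021 - 0.8700 * 0.98609754 * 0.44032078 = 0.1755

Answer: Price = 0.1755


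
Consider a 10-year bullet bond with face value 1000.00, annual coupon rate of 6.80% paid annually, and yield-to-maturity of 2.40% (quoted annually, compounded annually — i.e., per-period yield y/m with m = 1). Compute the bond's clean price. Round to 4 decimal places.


Answer: Price = 1387.0883

Derivation:
Coupon per period c = face * coupon_rate / m = 68.000000
Periods per year m = 1; per-period yield y/m = 0.024000
Number of cashflows N = 10
Cashflows (t years, CF_t, discount factor 1/(1+y/m)^(m*t), PV):
  t = 1.0000: CF_t = 68.000000, DF = 0.976562, PV = 66.406250
  t = 2.0000: CF_t = 68.000000, DF = 0.953674, PV = 64.849854
  t = 3.0000: CF_t = 68.000000, DF = 0.931323, PV = 63.329935
  t = 4.0000: CF_t = 68.000000, DF = 0.909495, PV = 61.845640
  t = 5.0000: CF_t = 68.000000, DF = 0.888178, PV = 60.396133
  t = 6.0000: CF_t = 68.000000, DF = 0.867362, PV = 58.980598
  t = 7.0000: CF_t = 68.000000, DF = 0.847033, PV = 57.598240
  t = 8.0000: CF_t = 68.000000, DF = 0.827181, PV = 56.248282
  t = 9.0000: CF_t = 68.000000, DF = 0.807794, PV = 54.929963
  t = 10.0000: CF_t = 1068.000000, DF = 0.788861, PV = 842.503447
Price P = sum_t PV_t = 1387.088340


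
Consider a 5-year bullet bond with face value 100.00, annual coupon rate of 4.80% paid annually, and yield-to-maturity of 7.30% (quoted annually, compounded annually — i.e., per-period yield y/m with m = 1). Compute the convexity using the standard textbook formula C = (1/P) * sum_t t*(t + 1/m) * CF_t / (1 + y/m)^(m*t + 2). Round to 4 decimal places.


Answer: Convexity = 22.8520

Derivation:
Coupon per period c = face * coupon_rate / m = 4.800000
Periods per year m = 1; per-period yield y/m = 0.073000
Number of cashflows N = 5
Cashflows (t years, CF_t, discount factor 1/(1+y/m)^(m*t), PV):
  t = 1.0000: CF_t = 4.800000, DF = 0.931966, PV = 4.473439
  t = 2.0000: CF_t = 4.800000, DF = 0.868561, PV = 4.169095
  t = 3.0000: CF_t = 4.800000, DF = 0.809470, PV = 3.885457
  t = 4.0000: CF_t = 4.800000, DF = 0.754399, PV = 3.621115
  t = 5.0000: CF_t = 104.800000, DF = 0.703075, PV = 73.682215
Price P = sum_t PV_t = 89.831321
Convexity numerator sum_t t*(t + 1/m) * CF_t / (1+y/m)^(m*t + 2):
  t = 1.0000: term = 7.770913
  t = 2.0000: term = 21.726692
  t = 3.0000: term = 40.497095
  t = 4.0000: term = 62.903223
  t = 5.0000: term = 1919.925972
Convexity = (1/P) * sum = 2052.823896 / 89.831321 = 22.851984


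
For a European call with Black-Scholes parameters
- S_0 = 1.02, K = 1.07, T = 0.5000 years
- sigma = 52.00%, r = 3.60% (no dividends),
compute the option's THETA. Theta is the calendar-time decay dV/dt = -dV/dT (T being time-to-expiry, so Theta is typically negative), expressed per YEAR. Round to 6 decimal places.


d1 = 0.1026500899; d2 = -0.2650454363
phi(d1) = 0.3968459719; exp(-qT) = 1.0000000000; exp(-rT) = 0.9821610324
Theta = -S*exp(-qT)*phi(d1)*sigma/(2*sqrt(T)) - r*K*exp(-rT)*N(d2) + q*S*exp(-qT)*N(d1)
N(d1) = 0.5408796566; N(d2) = 0.3954872300; sqrt(T) = 0.7071067812
Term 1 = -1.0200 * 1.0000000000 * 0.3968459719 * 0.5200 / (2 * 0.7071067812) = -0.1488368582
Term 2 = -0.0360 * 1.0700 * 0.9821610324 * 0.3954872300 = -0.0149624063
Term 3 = 0 (no dividend yield, q = 0)
Theta = -0.1488368582 + (-0.0149624063) + (0.0000000000) = -0.163799

Answer: Theta = -0.163799


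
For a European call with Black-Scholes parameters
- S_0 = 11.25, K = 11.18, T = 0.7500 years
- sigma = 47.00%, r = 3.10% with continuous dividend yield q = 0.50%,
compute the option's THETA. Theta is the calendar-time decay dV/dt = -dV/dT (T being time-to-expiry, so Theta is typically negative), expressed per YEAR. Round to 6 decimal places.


d1 = 0.2667583310; d2 = -0.1402736088
phi(d1) = 0.3849974621; exp(-qT) = 0.9962570225; exp(-rT) = 0.9770181987
Theta = -S*exp(-qT)*phi(d1)*sigma/(2*sqrt(T)) - r*K*exp(-rT)*N(d2) + q*S*exp(-qT)*N(d1)
N(d1) = 0.6051723805; N(d2) = 0.4442219076; sqrt(T) = 0.8660254038
Term 1 = -11.2500 * 0.9962570225 * 0.3849974621 * 0.4700 / (2 * 0.8660254038) = -1.1708978684
Term 2 = -0.0310 * 11.1800 * 0.9770181987 * 0.4442219076 = -0.1504201867
Term 3 = 0.0050 * 11.2500 * 0.9962570225 * 0.6051723805 = 0.0339135319
Theta = -1.1708978684 + (-0.1504201867) + (0.0339135319) = -1.287405

Answer: Theta = -1.287405


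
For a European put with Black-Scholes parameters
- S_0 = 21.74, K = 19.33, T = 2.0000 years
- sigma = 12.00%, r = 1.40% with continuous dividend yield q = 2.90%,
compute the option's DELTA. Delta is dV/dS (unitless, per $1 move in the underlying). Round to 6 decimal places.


Answer: Delta = -0.258665

Derivation:
d1 = 0.6004255132; d2 = 0.4307198857
phi(d1) = 0.3331395087; exp(-qT) = 0.9436499474; exp(-rT) = 0.9723883668
N(-d1) = 0.2741113444
Delta = -exp(-qT) * N(-d1) = -0.9436499474 * 0.2741113444 = -0.258665


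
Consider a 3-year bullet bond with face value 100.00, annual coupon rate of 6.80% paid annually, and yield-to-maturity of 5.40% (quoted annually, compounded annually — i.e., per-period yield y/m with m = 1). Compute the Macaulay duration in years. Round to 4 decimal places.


Coupon per period c = face * coupon_rate / m = 6.800000
Periods per year m = 1; per-period yield y/m = 0.054000
Number of cashflows N = 3
Cashflows (t years, CF_t, discount factor 1/(1+y/m)^(m*t), PV):
  t = 1.0000: CF_t = 6.800000, DF = 0.948767, PV = 6.451613
  t = 2.0000: CF_t = 6.800000, DF = 0.900158, PV = 6.121075
  t = 3.0000: CF_t = 106.800000, DF = 0.854040, PV = 91.211463
Price P = sum_t PV_t = 103.784150
Macaulay numerator sum_t t * PV_t:
  t * PV_t at t = 1.0000: 6.451613
  t * PV_t at t = 2.0000: 12.242150
  t * PV_t at t = 3.0000: 273.634388
Macaulay duration D = (sum_t t * PV_t) / P = 292.328151 / 103.784150 = 2.816694

Answer: Macaulay duration = 2.8167 years


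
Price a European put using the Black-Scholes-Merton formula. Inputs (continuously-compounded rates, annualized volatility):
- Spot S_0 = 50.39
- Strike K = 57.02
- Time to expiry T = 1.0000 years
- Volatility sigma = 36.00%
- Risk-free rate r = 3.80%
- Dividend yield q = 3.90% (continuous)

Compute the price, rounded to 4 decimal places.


d1 = (ln(S/K) + (r - q + 0.5*sigma^2) * T) / (sigma * sqrt(T)) = -0.16613706
d2 = d1 - sigma * sqrt(T) = -0.52613706
exp(-rT) = 0.96271294; exp(-qT) = 0.96175071
P = K * exp(-rT) * N(-d2) - S_0 * exp(-qT) * N(-d1)
N(-d1) = 0.56597545; N(-d2) = 0.70060351
P = 57.0200 * 0.96271294 * 0.70060351 - 50.3900 * 0.96175071 * 0.56597545 = 11.0302

Answer: Price = 11.0302


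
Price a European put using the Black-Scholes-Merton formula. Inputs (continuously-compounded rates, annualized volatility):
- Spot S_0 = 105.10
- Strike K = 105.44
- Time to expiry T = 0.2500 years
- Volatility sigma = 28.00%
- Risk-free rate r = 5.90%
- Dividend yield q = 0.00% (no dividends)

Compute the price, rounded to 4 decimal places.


Answer: Price = 5.2494

Derivation:
d1 = (ln(S/K) + (r - q + 0.5*sigma^2) * T) / (sigma * sqrt(T)) = 0.15228719
d2 = d1 - sigma * sqrt(T) = 0.01228719
exp(-rT) = 0.98535825; exp(-qT) = 1.00000000
P = K * exp(-rT) * N(-d2) - S_0 * exp(-qT) * N(-d1)
N(-d1) = 0.43948021; N(-d2) = 0.49509824
P = 105.4400 * 0.98535825 * 0.49509824 - 105.1000 * 1.00000000 * 0.43948021 = 5.2494


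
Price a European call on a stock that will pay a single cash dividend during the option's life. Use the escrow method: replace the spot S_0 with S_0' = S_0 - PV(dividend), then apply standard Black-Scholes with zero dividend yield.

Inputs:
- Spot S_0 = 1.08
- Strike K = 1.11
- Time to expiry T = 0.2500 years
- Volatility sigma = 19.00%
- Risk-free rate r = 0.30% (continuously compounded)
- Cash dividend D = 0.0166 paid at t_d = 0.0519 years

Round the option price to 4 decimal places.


Answer: Price = 0.0223

Derivation:
PV(D) = D * exp(-r * t_d) = 0.0166 * 0.99984431 = 0.01659742
S_0' = S_0 - PV(D) = 1.0800 - 0.01659742 = 1.06340258
d1 = (ln(S_0'/K) + (r + sigma^2/2)*T) / (sigma*sqrt(T)) = -0.39603961
d2 = d1 - sigma*sqrt(T) = -0.49103961
exp(-rT) = 0.99925028
N(d1) = 0.34603790; N(d2) = 0.31169922
C = S_0' * N(d1) - K * exp(-rT) * N(d2) = 1.06340258 * 0.34603790 - 1.1100 * 0.99925028 * 0.31169922 = 0.0223


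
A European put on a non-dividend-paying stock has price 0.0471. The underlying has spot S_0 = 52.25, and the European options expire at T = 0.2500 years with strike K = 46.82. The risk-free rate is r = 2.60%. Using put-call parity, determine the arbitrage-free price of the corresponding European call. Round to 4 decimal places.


Put-call parity: C - P = S_0 * exp(-qT) - K * exp(-rT).
S_0 * exp(-qT) = 52.2500 * 1.00000000 = 52.25000000
K * exp(-rT) = 46.8200 * 0.99352108 = 46.51665693
C = P + S*exp(-qT) - K*exp(-rT)
C = 0.0471 + 52.25000000 - 46.51665693 = 5.7804

Answer: Call price = 5.7804


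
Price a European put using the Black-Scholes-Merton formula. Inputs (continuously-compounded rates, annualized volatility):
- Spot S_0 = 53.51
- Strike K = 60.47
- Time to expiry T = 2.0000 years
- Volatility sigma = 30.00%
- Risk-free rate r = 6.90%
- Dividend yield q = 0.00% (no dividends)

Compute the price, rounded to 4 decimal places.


d1 = (ln(S/K) + (r - q + 0.5*sigma^2) * T) / (sigma * sqrt(T)) = 0.24918721
d2 = d1 - sigma * sqrt(T) = -0.17507686
exp(-rT) = 0.87109869; exp(-qT) = 1.00000000
P = K * exp(-rT) * N(-d2) - S_0 * exp(-qT) * N(-d1)
N(-d1) = 0.40160799; N(-d2) = 0.56949038
P = 60.4700 * 0.87109869 * 0.56949038 - 53.5100 * 1.00000000 * 0.40160799 = 8.5081

Answer: Price = 8.5081
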